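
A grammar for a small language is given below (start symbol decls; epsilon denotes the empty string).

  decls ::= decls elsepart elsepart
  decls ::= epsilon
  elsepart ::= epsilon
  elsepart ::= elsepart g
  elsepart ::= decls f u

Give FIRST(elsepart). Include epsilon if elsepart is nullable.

{ f, g, epsilon }

elsepart ::= epsilon contributes epsilon.
From elsepart ::= elsepart g: elsepart nullable, take FIRST(elsepart) ∪ {g} = { f, g }.
From elsepart ::= decls f u: decls nullable, take FIRST(decls) ∪ {f} = { f, g }.
Union: FIRST(elsepart) = { f, g, epsilon }.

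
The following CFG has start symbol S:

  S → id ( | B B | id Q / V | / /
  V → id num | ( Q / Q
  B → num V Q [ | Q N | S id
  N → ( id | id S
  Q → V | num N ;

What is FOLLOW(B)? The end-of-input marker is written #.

In S → B B: add FIRST(B) = { (, /, id, num }.
In S → B B: B is at the end, add FOLLOW(S) = { #, (, /, ;, id, num }.
Union: FOLLOW(B) = { #, (, /, ;, id, num }.

{ #, (, /, ;, id, num }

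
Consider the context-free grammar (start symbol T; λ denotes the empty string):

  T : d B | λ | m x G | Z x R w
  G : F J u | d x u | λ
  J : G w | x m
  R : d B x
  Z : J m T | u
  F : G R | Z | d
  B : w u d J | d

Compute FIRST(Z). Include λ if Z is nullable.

{ d, u, w, x }

From Z : J m T: add FIRST(J) = { d, u, w, x }.
Z : u contributes {u}.
Union: FIRST(Z) = { d, u, w, x }.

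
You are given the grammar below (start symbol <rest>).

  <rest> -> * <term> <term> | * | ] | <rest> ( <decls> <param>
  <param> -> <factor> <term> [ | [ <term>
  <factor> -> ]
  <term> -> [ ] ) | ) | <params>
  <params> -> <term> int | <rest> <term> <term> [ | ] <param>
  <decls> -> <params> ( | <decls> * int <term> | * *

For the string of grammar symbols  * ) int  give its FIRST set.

{ * }

* is a terminal; add {*} and stop.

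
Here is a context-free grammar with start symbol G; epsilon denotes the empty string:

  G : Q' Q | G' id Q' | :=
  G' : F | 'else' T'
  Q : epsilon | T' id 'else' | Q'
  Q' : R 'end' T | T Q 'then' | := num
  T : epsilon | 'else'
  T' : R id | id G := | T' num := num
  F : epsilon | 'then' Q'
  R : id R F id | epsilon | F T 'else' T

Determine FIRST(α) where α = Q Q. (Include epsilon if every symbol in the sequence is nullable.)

{ 'else', 'end', 'then', :=, id, epsilon }

Add FIRST(Q)\{epsilon} = { 'else', 'end', 'then', :=, id }; Q is nullable, continue.
Add FIRST(Q)\{epsilon} = { 'else', 'end', 'then', :=, id }; Q is nullable, continue.
Every symbol is nullable, so include epsilon.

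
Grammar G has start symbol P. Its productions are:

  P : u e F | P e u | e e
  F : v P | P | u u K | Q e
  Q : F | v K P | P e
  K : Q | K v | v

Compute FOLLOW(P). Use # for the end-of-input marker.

P is the start symbol, so # ∈ FOLLOW(P).
In P : P e u: add FIRST(e u) = { e }.
In F : v P: P is at the end, add FOLLOW(F) = { #, e, u, v }.
In F : P: P is at the end, add FOLLOW(F) = { #, e, u, v }.
In Q : v K P: P is at the end, add FOLLOW(Q) = { #, e, u, v }.
In Q : P e: add FIRST(e) = { e }.
Union: FOLLOW(P) = { #, e, u, v }.

{ #, e, u, v }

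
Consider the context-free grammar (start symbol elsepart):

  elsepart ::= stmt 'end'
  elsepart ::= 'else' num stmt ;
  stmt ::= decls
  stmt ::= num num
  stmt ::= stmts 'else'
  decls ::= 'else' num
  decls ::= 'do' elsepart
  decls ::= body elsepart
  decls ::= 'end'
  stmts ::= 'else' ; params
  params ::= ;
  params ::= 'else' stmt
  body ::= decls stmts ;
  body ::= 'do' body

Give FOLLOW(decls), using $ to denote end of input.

{ 'else', 'end', ; }

In stmt ::= decls: decls is at the end, add FOLLOW(stmt) = { 'else', 'end', ; }.
In body ::= decls stmts ;: add FIRST(stmts ;) = { 'else' }.
Union: FOLLOW(decls) = { 'else', 'end', ; }.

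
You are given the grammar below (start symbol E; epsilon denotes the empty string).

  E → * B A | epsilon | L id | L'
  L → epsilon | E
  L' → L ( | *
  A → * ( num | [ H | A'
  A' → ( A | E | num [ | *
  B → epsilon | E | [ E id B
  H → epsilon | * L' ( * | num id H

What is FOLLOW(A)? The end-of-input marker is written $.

In E → * B A: A is at the end, add FOLLOW(E) = { $, (, *, [, id, num }.
In A' → ( A: A is at the end, add FOLLOW(A') = { $, (, *, [, id, num }.
Union: FOLLOW(A) = { $, (, *, [, id, num }.

{ $, (, *, [, id, num }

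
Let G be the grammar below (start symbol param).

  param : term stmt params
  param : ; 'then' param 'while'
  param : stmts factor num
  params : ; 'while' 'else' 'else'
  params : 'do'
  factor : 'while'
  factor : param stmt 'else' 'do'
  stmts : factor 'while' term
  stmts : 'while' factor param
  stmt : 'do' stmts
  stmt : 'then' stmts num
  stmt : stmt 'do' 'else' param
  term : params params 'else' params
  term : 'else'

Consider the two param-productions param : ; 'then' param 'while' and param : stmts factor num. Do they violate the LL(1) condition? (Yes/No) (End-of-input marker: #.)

Yes

FIRST(; 'then' param 'while') = { ; } and FIRST(stmts factor num) = { 'do', 'else', 'while', ; }.
Both contain ;, so the two alternatives are not disjoint — LL(1) conflict.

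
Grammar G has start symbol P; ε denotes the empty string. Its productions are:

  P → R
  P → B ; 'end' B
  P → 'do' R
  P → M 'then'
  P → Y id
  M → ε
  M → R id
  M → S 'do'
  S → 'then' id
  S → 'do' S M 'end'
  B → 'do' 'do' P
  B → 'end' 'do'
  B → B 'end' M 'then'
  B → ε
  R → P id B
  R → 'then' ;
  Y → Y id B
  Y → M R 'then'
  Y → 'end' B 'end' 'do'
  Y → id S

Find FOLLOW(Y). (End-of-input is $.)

In P → Y id: add FIRST(id) = { id }.
In Y → Y id B: add FIRST(id B) = { id }.
Union: FOLLOW(Y) = { id }.

{ id }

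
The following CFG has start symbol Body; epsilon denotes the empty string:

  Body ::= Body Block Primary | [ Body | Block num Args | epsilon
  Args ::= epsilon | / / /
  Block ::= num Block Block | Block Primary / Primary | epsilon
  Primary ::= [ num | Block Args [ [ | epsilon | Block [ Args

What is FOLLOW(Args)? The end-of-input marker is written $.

In Body ::= Block num Args: Args is at the end, add FOLLOW(Body) = { $, /, [, num }.
In Primary ::= Block Args [ [: add FIRST([ [) = { [ }.
In Primary ::= Block [ Args: Args is at the end, add FOLLOW(Primary) = { $, /, [, num }.
Union: FOLLOW(Args) = { $, /, [, num }.

{ $, /, [, num }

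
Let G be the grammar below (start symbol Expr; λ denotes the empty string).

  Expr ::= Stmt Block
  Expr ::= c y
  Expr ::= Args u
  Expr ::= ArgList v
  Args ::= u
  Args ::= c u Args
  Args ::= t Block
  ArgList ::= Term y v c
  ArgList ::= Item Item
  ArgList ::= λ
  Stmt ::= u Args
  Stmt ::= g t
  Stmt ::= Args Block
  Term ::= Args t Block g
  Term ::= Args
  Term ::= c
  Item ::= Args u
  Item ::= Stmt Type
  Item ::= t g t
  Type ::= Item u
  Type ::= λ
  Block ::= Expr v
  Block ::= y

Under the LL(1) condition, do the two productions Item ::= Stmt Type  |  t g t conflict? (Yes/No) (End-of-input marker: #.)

FIRST(Stmt Type) = { c, g, t, u } and FIRST(t g t) = { t }.
Both contain t, so the two alternatives are not disjoint — LL(1) conflict.

Yes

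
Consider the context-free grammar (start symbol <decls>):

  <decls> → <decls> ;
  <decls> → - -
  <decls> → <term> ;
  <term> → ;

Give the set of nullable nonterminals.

{ } (none)

No nonterminal has an empty production or an RHS whose symbols are all nullable.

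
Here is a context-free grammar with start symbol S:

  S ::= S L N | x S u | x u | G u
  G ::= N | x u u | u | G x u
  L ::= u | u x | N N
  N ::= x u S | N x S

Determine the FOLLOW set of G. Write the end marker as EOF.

{ u, x }

In S ::= G u: add FIRST(u) = { u }.
In G ::= G x u: add FIRST(x u) = { x }.
Union: FOLLOW(G) = { u, x }.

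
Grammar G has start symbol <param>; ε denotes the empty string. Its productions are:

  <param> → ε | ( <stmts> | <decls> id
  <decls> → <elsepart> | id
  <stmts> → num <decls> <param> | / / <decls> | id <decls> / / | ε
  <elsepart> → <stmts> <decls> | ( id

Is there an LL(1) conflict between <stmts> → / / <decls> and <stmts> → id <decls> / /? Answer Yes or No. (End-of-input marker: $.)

FIRST(/ / <decls>) = { / } and FIRST(id <decls> / /) = { id }.
The FIRST sets are disjoint and neither alternative is nullable — no conflict.

No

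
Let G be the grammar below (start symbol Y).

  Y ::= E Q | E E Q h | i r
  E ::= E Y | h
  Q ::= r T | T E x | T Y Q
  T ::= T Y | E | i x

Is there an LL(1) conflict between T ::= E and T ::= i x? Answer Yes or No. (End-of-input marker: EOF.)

FIRST(E) = { h } and FIRST(i x) = { i }.
The FIRST sets are disjoint and neither alternative is nullable — no conflict.

No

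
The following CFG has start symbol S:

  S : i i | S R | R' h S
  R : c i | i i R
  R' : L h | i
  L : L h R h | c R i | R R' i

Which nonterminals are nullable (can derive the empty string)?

No nonterminal has an empty production or an RHS whose symbols are all nullable.

{ } (none)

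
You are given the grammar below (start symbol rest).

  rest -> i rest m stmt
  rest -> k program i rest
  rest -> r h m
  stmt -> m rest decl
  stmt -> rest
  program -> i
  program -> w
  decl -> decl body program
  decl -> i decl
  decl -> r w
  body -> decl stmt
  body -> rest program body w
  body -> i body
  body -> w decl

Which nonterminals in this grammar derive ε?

{ } (none)

No nonterminal has an empty production or an RHS whose symbols are all nullable.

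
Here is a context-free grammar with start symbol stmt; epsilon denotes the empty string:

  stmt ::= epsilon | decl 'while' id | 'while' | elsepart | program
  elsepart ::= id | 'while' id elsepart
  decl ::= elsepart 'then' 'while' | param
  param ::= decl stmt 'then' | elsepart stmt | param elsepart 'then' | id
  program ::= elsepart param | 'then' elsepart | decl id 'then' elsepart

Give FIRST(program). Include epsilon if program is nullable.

From program ::= elsepart param: add FIRST(elsepart) = { 'while', id }.
program ::= 'then' elsepart contributes {'then'}.
From program ::= decl id 'then' elsepart: add FIRST(decl) = { 'while', id }.
Union: FIRST(program) = { 'then', 'while', id }.

{ 'then', 'while', id }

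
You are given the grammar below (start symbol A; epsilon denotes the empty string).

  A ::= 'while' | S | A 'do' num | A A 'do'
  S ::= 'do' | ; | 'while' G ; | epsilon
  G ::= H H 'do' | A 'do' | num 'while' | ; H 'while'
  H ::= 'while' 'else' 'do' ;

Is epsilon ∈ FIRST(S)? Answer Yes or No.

Yes

S has an epsilon-production, so S ⇒ epsilon.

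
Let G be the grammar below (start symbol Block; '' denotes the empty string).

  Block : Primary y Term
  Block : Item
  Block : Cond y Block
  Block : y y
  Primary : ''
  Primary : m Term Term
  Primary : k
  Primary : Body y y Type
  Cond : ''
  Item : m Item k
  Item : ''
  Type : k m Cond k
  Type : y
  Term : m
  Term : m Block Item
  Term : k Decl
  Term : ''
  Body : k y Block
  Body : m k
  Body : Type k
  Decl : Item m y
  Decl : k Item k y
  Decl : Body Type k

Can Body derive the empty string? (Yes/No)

No

Nullable nonterminals: Block, Cond, Item, Primary, Term.
No production of Body has an RHS whose symbols are all nullable, so Body is not nullable.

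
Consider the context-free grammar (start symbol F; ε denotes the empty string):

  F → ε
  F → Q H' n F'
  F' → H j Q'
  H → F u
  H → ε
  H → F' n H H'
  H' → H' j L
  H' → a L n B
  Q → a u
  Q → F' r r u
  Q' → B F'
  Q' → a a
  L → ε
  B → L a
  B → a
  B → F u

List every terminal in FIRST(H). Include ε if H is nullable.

From H → F u: F nullable, take FIRST(F) ∪ {u} = { a, j, u }.
H → ε contributes ε.
From H → F' n H H': add FIRST(F') = { a, j, u }.
Union: FIRST(H) = { a, j, u, ε }.

{ a, j, u, ε }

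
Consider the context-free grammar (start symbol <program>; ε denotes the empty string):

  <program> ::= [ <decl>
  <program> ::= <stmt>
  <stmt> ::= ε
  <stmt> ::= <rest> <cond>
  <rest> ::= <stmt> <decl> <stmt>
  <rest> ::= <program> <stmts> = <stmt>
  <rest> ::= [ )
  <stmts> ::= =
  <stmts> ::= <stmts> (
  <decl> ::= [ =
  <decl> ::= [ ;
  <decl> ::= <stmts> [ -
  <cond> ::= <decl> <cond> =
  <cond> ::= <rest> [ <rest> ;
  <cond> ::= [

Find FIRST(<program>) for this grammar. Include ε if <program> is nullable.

<program> ::= [ <decl> contributes {[}.
From <program> ::= <stmt>: add FIRST(<stmt>) = { =, [, ε } (including ε since <stmt> is nullable).
Union: FIRST(<program>) = { =, [, ε }.

{ =, [, ε }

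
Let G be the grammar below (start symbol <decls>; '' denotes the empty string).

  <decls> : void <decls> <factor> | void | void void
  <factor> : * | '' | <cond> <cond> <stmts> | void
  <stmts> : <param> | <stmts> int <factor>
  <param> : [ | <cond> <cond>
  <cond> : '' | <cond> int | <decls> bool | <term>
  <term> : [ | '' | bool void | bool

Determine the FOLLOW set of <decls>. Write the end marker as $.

{ $, *, [, bool, int, void }

<decls> is the start symbol, so $ ∈ FOLLOW(<decls>).
In <decls> : void <decls> <factor>: add FIRST(<factor>)\{''} = { *, [, bool, int, void }.
  Since <factor> is nullable, also add FOLLOW(<decls>) = { $, *, [, bool, int, void }.
In <cond> : <decls> bool: add FIRST(bool) = { bool }.
Union: FOLLOW(<decls>) = { $, *, [, bool, int, void }.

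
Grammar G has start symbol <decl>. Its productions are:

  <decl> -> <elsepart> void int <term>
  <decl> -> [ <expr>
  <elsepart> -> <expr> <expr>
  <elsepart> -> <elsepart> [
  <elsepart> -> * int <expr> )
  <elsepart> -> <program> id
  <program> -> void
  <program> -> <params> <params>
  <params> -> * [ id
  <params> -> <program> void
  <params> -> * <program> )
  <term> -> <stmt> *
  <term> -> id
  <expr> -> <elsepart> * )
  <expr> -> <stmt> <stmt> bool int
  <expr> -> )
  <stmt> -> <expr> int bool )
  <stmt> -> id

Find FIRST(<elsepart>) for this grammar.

From <elsepart> -> <expr> <expr>: add FIRST(<expr>) = { ), *, id, void }.
From <elsepart> -> <elsepart> [: add FIRST(<elsepart>) = { ), *, id, void }.
<elsepart> -> * int <expr> ) contributes {*}.
From <elsepart> -> <program> id: add FIRST(<program>) = { *, void }.
Union: FIRST(<elsepart>) = { ), *, id, void }.

{ ), *, id, void }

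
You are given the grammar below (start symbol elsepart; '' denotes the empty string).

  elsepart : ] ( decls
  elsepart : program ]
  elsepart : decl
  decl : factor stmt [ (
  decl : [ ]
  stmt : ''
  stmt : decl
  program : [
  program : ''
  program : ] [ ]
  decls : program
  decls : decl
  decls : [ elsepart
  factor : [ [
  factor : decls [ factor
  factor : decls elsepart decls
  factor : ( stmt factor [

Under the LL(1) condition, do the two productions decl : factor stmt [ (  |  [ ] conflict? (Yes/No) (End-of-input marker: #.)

Yes

FIRST(factor stmt [ () = { (, [, ] } and FIRST([ ]) = { [ }.
Both contain [, so the two alternatives are not disjoint — LL(1) conflict.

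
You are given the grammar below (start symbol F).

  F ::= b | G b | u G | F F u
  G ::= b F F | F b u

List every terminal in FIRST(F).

F ::= b contributes {b}.
From F ::= G b: add FIRST(G) = { b, u }.
F ::= u G contributes {u}.
From F ::= F F u: add FIRST(F) = { b, u }.
Union: FIRST(F) = { b, u }.

{ b, u }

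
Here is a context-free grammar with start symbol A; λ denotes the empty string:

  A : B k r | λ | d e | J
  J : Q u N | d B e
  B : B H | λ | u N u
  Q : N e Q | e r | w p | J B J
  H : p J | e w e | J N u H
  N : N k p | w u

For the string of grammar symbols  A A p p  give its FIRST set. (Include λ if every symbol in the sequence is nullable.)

{ d, e, k, p, u, w }

Add FIRST(A)\{λ} = { d, e, k, p, u, w }; A is nullable, continue.
Add FIRST(A)\{λ} = { d, e, k, p, u, w }; A is nullable, continue.
p is a terminal; add {p} and stop.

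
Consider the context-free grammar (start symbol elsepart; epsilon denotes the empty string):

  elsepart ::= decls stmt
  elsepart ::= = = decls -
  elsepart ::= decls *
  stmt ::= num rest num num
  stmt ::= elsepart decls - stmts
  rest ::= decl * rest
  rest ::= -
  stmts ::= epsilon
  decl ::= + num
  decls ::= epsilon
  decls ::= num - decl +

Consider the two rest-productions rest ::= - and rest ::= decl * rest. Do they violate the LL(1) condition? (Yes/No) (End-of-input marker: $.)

FIRST(-) = { - } and FIRST(decl * rest) = { + }.
The FIRST sets are disjoint and neither alternative is nullable — no conflict.

No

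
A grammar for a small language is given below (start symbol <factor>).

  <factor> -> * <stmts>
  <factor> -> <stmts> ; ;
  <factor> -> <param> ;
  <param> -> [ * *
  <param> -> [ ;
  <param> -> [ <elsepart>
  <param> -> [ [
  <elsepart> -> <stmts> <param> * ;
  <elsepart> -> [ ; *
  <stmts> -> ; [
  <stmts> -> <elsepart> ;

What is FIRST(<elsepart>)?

From <elsepart> -> <stmts> <param> * ;: add FIRST(<stmts>) = { ;, [ }.
<elsepart> -> [ ; * contributes {[}.
Union: FIRST(<elsepart>) = { ;, [ }.

{ ;, [ }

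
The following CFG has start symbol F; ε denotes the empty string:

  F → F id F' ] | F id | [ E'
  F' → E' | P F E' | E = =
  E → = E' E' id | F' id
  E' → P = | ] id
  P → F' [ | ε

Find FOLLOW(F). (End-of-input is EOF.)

{ EOF, =, [, ], id }

F is the start symbol, so EOF ∈ FOLLOW(F).
In F → F id F' ]: add FIRST(id F' ]) = { id }.
In F → F id: add FIRST(id) = { id }.
In F' → P F E': add FIRST(E') = { =, [, ] }.
Union: FOLLOW(F) = { EOF, =, [, ], id }.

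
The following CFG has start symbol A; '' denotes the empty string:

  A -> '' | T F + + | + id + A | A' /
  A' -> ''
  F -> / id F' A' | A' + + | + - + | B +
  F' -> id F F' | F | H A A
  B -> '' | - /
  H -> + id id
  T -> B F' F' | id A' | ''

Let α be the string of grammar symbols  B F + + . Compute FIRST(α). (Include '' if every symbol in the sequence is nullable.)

{ +, -, / }

Add FIRST(B)\{''} = { - }; B is nullable, continue.
Add FIRST(F) = { +, -, / }; F is not nullable, stop.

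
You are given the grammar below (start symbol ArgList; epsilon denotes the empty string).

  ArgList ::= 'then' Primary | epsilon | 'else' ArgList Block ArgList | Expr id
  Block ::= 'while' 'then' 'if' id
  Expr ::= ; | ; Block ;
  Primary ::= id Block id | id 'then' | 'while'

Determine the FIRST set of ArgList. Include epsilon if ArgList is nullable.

{ 'else', 'then', ;, epsilon }

ArgList ::= 'then' Primary contributes {'then'}.
ArgList ::= epsilon contributes epsilon.
ArgList ::= 'else' ArgList Block ArgList contributes {'else'}.
From ArgList ::= Expr id: add FIRST(Expr) = { ; }.
Union: FIRST(ArgList) = { 'else', 'then', ;, epsilon }.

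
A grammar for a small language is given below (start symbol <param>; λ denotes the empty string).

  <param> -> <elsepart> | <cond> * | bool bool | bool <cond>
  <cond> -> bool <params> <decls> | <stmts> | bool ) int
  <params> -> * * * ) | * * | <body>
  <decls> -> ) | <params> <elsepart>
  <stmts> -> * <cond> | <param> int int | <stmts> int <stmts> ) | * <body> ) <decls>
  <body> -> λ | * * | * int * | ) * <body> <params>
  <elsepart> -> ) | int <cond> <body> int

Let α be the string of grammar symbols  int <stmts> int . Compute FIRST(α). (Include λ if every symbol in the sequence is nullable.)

int is a terminal; add {int} and stop.

{ int }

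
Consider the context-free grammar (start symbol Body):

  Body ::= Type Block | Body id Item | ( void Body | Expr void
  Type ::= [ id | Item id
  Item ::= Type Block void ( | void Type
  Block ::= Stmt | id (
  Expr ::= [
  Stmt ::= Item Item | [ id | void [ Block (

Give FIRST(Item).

From Item ::= Type Block void (: add FIRST(Type) = { [, void }.
Item ::= void Type contributes {void}.
Union: FIRST(Item) = { [, void }.

{ [, void }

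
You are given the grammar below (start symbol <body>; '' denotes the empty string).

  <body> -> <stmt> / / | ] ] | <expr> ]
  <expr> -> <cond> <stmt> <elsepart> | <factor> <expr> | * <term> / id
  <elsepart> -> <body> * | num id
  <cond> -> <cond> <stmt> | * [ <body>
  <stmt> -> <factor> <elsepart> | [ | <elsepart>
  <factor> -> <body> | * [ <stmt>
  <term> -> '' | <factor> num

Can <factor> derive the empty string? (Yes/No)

No

Nullable nonterminals: <term>.
No production of <factor> has an RHS whose symbols are all nullable, so <factor> is not nullable.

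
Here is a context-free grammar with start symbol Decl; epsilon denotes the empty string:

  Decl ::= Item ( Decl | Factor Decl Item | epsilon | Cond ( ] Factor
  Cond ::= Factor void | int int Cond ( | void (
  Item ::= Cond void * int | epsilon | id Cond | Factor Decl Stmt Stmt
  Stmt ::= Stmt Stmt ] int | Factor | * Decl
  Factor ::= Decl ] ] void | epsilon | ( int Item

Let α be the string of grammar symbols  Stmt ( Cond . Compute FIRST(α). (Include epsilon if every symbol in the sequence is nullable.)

{ (, *, ], id, int, void }

Add FIRST(Stmt)\{epsilon} = { (, *, ], id, int, void }; Stmt is nullable, continue.
( is a terminal; add {(} and stop.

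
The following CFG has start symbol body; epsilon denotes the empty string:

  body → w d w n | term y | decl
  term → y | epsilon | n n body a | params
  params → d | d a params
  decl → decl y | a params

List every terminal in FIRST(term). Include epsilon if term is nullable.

{ d, n, y, epsilon }

term → y contributes {y}.
term → epsilon contributes epsilon.
term → n n body a contributes {n}.
From term → params: add FIRST(params) = { d }.
Union: FIRST(term) = { d, n, y, epsilon }.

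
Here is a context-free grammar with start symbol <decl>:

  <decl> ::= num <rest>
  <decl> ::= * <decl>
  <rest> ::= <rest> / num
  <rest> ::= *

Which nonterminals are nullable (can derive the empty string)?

No nonterminal has an empty production or an RHS whose symbols are all nullable.

{ } (none)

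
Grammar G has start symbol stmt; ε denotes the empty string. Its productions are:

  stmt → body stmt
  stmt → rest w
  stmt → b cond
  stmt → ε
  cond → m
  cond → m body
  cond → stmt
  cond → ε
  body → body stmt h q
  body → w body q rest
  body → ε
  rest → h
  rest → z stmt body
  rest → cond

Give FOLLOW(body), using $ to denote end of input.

{ $, b, h, m, q, w, z }

In stmt → body stmt: add FIRST(stmt)\{ε} = { b, h, m, w, z }.
  Since stmt is nullable, also add FOLLOW(stmt) = { $, b, h, m, q, w, z }.
In cond → m body: body is at the end, add FOLLOW(cond) = { $, b, h, m, q, w, z }.
In body → body stmt h q: add FIRST(stmt h q) = { b, h, m, w, z }.
In body → w body q rest: add FIRST(q rest) = { q }.
In rest → z stmt body: body is at the end, add FOLLOW(rest) = { $, b, h, m, q, w, z }.
Union: FOLLOW(body) = { $, b, h, m, q, w, z }.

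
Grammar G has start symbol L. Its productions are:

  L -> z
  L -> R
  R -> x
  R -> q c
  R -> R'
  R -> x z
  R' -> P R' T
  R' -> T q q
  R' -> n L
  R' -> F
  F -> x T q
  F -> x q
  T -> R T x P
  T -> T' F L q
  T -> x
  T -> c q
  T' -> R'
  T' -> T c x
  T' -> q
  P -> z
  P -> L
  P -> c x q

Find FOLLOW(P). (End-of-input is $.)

In R' -> P R' T: add FIRST(R' T) = { c, n, q, x, z }.
In T -> R T x P: P is at the end, add FOLLOW(T) = { $, c, n, q, x, z }.
Union: FOLLOW(P) = { $, c, n, q, x, z }.

{ $, c, n, q, x, z }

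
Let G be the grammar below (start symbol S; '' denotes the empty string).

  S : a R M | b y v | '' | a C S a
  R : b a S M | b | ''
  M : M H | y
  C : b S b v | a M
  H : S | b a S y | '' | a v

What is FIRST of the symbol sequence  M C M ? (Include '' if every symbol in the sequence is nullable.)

{ y }

Add FIRST(M) = { y }; M is not nullable, stop.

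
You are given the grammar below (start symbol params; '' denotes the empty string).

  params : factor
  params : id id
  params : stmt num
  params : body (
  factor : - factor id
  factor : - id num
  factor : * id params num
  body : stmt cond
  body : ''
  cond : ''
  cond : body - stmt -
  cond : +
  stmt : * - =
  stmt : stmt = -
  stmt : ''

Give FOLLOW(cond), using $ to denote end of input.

In body : stmt cond: cond is at the end, add FOLLOW(body) = { (, - }.
Union: FOLLOW(cond) = { (, - }.

{ (, - }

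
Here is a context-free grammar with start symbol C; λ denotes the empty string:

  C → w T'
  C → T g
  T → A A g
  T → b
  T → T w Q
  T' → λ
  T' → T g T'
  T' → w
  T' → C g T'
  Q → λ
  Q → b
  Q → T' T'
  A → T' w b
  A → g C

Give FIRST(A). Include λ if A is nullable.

{ b, g, w }

From A → T' w b: T' nullable, take FIRST(T') ∪ {w} = { b, g, w }.
A → g C contributes {g}.
Union: FIRST(A) = { b, g, w }.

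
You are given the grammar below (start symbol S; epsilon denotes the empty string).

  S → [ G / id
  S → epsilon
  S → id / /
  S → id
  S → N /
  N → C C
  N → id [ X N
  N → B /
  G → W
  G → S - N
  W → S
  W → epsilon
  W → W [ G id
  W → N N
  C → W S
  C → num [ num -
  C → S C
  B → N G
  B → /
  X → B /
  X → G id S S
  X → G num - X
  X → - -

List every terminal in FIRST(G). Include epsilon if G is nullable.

From G → W: add FIRST(W) = { -, /, [, id, num, epsilon } (including epsilon since W is nullable).
From G → S - N: S nullable, take FIRST(S) ∪ {-} = { -, /, [, id, num }.
Union: FIRST(G) = { -, /, [, id, num, epsilon }.

{ -, /, [, id, num, epsilon }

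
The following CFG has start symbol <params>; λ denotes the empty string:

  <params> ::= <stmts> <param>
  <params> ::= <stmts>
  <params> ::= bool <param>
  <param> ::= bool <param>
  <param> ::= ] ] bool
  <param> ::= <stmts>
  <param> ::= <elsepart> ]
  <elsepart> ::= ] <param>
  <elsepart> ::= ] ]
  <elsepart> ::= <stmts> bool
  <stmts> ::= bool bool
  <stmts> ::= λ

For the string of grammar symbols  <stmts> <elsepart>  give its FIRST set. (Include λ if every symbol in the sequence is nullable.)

Add FIRST(<stmts>)\{λ} = { bool }; <stmts> is nullable, continue.
Add FIRST(<elsepart>) = { ], bool }; <elsepart> is not nullable, stop.

{ ], bool }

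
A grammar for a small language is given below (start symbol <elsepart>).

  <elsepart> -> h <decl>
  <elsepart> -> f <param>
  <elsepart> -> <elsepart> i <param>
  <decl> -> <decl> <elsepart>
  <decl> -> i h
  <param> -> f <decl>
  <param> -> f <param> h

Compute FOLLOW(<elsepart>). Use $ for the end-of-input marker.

<elsepart> is the start symbol, so $ ∈ FOLLOW(<elsepart>).
In <elsepart> -> <elsepart> i <param>: add FIRST(i <param>) = { i }.
In <decl> -> <decl> <elsepart>: <elsepart> is at the end, add FOLLOW(<decl>) = { $, f, h, i }.
Union: FOLLOW(<elsepart>) = { $, f, h, i }.

{ $, f, h, i }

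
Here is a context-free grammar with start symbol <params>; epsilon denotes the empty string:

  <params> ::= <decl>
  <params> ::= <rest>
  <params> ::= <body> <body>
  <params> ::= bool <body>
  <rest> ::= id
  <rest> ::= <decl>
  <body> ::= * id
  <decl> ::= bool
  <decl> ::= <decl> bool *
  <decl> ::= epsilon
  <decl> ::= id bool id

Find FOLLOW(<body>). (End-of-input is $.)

{ $, * }

In <params> ::= <body> <body>: add FIRST(<body>) = { * }.
In <params> ::= <body> <body>: <body> is at the end, add FOLLOW(<params>) = { $ }.
In <params> ::= bool <body>: <body> is at the end, add FOLLOW(<params>) = { $ }.
Union: FOLLOW(<body>) = { $, * }.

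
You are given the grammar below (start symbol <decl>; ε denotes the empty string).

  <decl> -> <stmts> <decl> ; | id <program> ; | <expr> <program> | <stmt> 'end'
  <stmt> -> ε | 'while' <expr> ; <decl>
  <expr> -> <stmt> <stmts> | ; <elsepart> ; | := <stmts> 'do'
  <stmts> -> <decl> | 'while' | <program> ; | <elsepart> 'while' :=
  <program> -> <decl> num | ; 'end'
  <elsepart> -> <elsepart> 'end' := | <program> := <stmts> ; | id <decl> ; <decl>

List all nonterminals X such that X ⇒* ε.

{ <stmt> }

Directly nullable (have an ε-production): <stmt>.
No other nonterminal has a production whose RHS symbols are all nullable.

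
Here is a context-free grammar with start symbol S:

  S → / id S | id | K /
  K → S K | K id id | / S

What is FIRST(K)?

From K → S K: add FIRST(S) = { /, id }.
From K → K id id: add FIRST(K) = { /, id }.
K → / S contributes {/}.
Union: FIRST(K) = { /, id }.

{ /, id }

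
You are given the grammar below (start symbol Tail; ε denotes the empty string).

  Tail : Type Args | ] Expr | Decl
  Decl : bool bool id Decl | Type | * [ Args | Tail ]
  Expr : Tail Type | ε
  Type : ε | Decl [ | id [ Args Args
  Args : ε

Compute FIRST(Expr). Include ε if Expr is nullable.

{ *, [, ], bool, id, ε }

From Expr : Tail Type: Tail, Type nullable, take FIRST(Tail) ∪ FIRST(Type) = { *, [, ], bool, id }; also ε since the whole RHS is nullable.
Expr : ε contributes ε.
Union: FIRST(Expr) = { *, [, ], bool, id, ε }.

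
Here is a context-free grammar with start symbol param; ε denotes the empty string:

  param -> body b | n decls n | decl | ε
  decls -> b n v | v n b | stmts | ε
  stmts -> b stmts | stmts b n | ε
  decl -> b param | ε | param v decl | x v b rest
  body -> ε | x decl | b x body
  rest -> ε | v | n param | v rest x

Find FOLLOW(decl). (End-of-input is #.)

{ #, b, v, x }

In param -> decl: decl is at the end, add FOLLOW(param) = { #, b, v, x }.
In decl -> param v decl: decl is at the end, add FOLLOW(decl) = { #, b, v, x }.
In body -> x decl: decl is at the end, add FOLLOW(body) = { b }.
Union: FOLLOW(decl) = { #, b, v, x }.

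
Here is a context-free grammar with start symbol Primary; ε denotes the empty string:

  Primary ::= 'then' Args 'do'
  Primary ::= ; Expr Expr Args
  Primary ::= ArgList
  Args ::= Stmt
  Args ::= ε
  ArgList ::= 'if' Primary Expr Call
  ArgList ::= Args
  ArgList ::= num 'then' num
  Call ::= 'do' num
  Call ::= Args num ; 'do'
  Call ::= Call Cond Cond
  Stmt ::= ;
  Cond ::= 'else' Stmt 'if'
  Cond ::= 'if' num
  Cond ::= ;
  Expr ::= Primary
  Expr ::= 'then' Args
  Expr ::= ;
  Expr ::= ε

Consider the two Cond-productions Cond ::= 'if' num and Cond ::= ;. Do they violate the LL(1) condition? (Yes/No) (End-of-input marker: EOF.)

FIRST('if' num) = { 'if' } and FIRST(;) = { ; }.
The FIRST sets are disjoint and neither alternative is nullable — no conflict.

No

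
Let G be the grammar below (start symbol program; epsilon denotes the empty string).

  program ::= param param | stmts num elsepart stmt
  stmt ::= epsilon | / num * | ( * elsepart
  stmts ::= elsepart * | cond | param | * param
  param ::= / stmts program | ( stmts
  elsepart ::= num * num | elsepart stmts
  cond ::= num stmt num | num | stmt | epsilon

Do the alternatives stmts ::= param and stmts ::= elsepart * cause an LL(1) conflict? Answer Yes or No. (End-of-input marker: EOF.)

No

FIRST(param) = { (, / } and FIRST(elsepart *) = { num }.
The FIRST sets are disjoint and neither alternative is nullable — no conflict.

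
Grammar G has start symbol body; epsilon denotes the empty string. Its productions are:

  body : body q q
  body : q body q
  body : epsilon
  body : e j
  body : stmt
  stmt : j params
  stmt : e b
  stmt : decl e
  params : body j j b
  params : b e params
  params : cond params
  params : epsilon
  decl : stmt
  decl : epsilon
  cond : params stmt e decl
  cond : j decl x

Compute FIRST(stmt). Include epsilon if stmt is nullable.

{ e, j }

stmt : j params contributes {j}.
stmt : e b contributes {e}.
From stmt : decl e: decl nullable, take FIRST(decl) ∪ {e} = { e, j }.
Union: FIRST(stmt) = { e, j }.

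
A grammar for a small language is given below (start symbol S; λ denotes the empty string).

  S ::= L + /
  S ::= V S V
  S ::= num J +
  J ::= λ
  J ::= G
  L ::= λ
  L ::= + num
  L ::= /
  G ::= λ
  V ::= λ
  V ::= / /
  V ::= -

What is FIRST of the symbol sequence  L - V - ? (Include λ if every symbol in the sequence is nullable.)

{ +, -, / }

Add FIRST(L)\{λ} = { +, / }; L is nullable, continue.
- is a terminal; add {-} and stop.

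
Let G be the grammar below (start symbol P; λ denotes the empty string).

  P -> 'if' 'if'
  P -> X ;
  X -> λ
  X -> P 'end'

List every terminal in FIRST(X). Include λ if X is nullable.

X -> λ contributes λ.
From X -> P 'end': add FIRST(P) = { 'if', ; }.
Union: FIRST(X) = { 'if', ;, λ }.

{ 'if', ;, λ }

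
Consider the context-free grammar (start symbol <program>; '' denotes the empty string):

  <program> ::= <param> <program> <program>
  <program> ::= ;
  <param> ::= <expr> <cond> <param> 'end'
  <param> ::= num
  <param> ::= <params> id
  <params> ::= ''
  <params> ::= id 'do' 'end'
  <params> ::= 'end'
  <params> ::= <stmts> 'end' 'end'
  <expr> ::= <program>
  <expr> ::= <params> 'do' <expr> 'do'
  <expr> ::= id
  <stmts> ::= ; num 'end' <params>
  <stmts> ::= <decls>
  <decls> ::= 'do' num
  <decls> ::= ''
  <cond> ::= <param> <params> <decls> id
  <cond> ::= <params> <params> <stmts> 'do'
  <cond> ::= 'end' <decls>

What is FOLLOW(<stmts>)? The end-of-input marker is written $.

{ 'do', 'end' }

In <params> ::= <stmts> 'end' 'end': add FIRST('end' 'end') = { 'end' }.
In <cond> ::= <params> <params> <stmts> 'do': add FIRST('do') = { 'do' }.
Union: FOLLOW(<stmts>) = { 'do', 'end' }.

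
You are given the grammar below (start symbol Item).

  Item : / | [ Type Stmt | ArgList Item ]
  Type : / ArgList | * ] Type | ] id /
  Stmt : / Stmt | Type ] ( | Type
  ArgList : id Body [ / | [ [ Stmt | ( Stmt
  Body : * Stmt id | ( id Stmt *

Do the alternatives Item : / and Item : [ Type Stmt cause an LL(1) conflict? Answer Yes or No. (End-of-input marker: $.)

No

FIRST(/) = { / } and FIRST([ Type Stmt) = { [ }.
The FIRST sets are disjoint and neither alternative is nullable — no conflict.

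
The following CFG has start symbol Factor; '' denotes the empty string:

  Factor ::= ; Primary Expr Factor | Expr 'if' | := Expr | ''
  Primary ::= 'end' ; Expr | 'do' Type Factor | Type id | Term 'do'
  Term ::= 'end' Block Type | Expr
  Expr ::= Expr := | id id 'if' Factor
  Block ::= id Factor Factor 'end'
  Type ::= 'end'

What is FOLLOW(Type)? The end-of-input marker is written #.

In Primary ::= 'do' Type Factor: add FIRST(Factor)\{''} = { :=, ;, id }.
  Since Factor is nullable, also add FOLLOW(Primary) = { id }.
In Primary ::= Type id: add FIRST(id) = { id }.
In Term ::= 'end' Block Type: Type is at the end, add FOLLOW(Term) = { 'do' }.
Union: FOLLOW(Type) = { 'do', :=, ;, id }.

{ 'do', :=, ;, id }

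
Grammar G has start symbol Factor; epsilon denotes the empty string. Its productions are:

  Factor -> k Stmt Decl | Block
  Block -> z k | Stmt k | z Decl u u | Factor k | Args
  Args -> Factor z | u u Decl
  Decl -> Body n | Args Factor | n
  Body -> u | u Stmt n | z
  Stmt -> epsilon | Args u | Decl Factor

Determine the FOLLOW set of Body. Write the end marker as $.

{ n }

In Decl -> Body n: add FIRST(n) = { n }.
Union: FOLLOW(Body) = { n }.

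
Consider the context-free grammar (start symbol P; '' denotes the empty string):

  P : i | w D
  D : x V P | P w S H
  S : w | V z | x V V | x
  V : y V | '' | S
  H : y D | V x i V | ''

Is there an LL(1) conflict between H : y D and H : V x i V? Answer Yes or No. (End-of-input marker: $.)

Yes

FIRST(y D) = { y } and FIRST(V x i V) = { w, x, y, z }.
Both contain y, so the two alternatives are not disjoint — LL(1) conflict.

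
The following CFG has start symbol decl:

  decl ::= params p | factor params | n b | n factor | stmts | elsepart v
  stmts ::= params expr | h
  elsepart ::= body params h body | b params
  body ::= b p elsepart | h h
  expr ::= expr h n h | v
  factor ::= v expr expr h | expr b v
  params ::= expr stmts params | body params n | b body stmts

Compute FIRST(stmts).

{ b, h, v }

From stmts ::= params expr: add FIRST(params) = { b, h, v }.
stmts ::= h contributes {h}.
Union: FIRST(stmts) = { b, h, v }.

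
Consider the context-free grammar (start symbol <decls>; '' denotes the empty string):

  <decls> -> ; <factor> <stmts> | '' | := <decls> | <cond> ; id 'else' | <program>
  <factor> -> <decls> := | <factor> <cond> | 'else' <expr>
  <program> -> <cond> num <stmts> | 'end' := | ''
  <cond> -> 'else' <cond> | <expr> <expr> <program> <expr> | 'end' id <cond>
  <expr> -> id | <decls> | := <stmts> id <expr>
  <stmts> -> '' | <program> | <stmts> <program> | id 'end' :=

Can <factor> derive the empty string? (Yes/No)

No

Nullable nonterminals: <cond>, <decls>, <expr>, <program>, <stmts>.
No production of <factor> has an RHS whose symbols are all nullable, so <factor> is not nullable.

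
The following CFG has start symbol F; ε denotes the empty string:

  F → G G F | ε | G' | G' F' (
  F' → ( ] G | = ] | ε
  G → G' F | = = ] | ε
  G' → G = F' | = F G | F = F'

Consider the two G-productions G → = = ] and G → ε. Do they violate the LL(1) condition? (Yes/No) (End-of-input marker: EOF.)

Yes

FIRST(= = ]) = { = } and FIRST(ε) = { ε }.
The second alternative is nullable and FOLLOW(G) = { EOF, (, = } shares = with FIRST of the first — conflict.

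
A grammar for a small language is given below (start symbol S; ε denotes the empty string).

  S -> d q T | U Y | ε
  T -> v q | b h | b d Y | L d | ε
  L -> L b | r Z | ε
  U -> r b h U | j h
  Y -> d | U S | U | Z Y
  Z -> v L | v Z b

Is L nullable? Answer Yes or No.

L has an ε-production, so L ⇒ ε.

Yes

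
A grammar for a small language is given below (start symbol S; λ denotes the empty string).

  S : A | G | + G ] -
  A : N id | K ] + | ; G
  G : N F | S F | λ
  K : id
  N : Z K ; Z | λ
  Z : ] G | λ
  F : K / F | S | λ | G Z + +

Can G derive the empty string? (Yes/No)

Yes

G has an λ-production, so G ⇒ λ.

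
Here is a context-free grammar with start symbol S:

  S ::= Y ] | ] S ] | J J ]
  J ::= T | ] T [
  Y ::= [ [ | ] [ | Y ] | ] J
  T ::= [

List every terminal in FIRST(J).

From J ::= T: add FIRST(T) = { [ }.
J ::= ] T [ contributes {]}.
Union: FIRST(J) = { [, ] }.

{ [, ] }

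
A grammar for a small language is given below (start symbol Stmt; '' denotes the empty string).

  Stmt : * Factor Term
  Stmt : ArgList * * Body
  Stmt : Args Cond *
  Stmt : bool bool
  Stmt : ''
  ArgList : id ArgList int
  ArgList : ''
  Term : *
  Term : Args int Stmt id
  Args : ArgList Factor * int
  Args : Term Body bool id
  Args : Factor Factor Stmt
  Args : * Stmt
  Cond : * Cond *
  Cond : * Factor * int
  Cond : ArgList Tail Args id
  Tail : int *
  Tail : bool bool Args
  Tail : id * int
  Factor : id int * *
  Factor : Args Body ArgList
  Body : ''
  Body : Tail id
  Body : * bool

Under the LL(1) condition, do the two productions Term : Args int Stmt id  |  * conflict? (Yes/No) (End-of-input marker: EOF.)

Yes

FIRST(Args int Stmt id) = { *, id } and FIRST(*) = { * }.
Both contain *, so the two alternatives are not disjoint — LL(1) conflict.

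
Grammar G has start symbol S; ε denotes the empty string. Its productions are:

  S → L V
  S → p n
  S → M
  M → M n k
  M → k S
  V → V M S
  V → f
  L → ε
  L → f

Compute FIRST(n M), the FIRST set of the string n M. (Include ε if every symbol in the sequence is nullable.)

{ n }

n is a terminal; add {n} and stop.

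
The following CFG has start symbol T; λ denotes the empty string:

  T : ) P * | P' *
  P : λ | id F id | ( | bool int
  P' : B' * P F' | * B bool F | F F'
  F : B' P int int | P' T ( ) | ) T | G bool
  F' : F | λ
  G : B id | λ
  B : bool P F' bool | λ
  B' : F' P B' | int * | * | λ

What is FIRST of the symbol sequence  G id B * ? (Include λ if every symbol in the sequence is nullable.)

{ bool, id }

Add FIRST(G)\{λ} = { bool, id }; G is nullable, continue.
id is a terminal; add {id} and stop.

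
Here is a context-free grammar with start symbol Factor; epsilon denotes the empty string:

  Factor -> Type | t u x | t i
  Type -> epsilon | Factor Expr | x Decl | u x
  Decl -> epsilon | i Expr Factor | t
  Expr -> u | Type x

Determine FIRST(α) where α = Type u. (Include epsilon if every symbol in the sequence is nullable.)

{ t, u, x }

Add FIRST(Type)\{epsilon} = { t, u, x }; Type is nullable, continue.
u is a terminal; add {u} and stop.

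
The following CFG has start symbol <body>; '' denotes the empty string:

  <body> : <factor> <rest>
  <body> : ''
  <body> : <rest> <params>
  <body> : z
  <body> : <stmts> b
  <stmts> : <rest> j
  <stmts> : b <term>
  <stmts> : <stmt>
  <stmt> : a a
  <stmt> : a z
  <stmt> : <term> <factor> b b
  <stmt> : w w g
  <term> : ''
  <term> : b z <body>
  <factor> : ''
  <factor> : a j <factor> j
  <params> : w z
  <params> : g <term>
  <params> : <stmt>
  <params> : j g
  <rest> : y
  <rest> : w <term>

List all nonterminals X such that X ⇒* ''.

{ <body>, <factor>, <term> }

Directly nullable (have an ''-production): <body>, <term>, <factor>.
No other nonterminal has a production whose RHS symbols are all nullable.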